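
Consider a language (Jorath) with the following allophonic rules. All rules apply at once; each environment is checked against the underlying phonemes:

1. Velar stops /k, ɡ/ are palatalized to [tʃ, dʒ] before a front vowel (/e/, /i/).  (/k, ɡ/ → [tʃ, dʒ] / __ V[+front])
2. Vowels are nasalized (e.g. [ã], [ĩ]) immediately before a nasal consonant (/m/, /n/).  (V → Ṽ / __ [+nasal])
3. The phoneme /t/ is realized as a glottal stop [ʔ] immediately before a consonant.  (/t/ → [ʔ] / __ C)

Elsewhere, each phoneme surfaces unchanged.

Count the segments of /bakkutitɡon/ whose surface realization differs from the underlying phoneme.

Segments that undergo a rule: /t/ → [ʔ] (rule 3); /o/ → [õ] (rule 2).
All other segments surface unchanged.

2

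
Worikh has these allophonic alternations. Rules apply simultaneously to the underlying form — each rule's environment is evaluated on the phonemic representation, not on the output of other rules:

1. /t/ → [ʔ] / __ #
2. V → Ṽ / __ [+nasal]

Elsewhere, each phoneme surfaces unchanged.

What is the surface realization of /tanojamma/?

[tãnojãmma]

/t/ (word-initial) fails the environment for rule 1, so it stays [t].
/a/ meets the environment for rule 2 (before a nasal consonant) → [ã].
/n/ — not in any rule's target class → [n].
/o/ — between /n/ and /j/; rule 2 does not apply here → [o].
/j/ (between /o/ and /a/): no rule targets it → [j].
Rule 2 applies to /a/ (between /j/ and /m/: before a nasal consonant) → [ã].
/m/ — not in any rule's target class → [m].
/m/ — not in any rule's target class → [m].
/a/ (word-final) is in the target of rule 2 but the environment (before a nasal consonant) is not met → [a].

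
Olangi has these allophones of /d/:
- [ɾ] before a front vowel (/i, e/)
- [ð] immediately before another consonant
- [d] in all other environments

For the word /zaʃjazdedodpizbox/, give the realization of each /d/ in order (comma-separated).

[ɾ], [d], [ð]

Occurrence 1 (position 7): before a front vowel (/i, e/) → [ɾ].
Occurrence 2 (position 9): no conditioning environment matches → elsewhere allophone [d].
Occurrence 3 (position 11): immediately before another consonant → [ð].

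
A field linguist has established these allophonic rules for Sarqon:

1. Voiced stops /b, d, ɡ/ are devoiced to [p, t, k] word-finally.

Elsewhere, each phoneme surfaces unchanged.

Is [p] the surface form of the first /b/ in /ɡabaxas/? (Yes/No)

No

/b/ (between /a/ and /a/) is in the target of rule 1 but the environment (word-finally) is not met → [b].
The actual realization is [b], not [p].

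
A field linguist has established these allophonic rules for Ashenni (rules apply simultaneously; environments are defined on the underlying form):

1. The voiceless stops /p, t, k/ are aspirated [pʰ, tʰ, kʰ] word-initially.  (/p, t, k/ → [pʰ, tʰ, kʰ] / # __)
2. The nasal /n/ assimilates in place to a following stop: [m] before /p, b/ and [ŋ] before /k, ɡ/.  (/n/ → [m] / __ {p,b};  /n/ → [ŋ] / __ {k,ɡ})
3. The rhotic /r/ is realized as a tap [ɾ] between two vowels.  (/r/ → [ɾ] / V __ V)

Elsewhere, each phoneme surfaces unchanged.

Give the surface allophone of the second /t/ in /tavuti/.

/t/ — between /u/ and /i/; rule 1 does not apply here → [t].

[t]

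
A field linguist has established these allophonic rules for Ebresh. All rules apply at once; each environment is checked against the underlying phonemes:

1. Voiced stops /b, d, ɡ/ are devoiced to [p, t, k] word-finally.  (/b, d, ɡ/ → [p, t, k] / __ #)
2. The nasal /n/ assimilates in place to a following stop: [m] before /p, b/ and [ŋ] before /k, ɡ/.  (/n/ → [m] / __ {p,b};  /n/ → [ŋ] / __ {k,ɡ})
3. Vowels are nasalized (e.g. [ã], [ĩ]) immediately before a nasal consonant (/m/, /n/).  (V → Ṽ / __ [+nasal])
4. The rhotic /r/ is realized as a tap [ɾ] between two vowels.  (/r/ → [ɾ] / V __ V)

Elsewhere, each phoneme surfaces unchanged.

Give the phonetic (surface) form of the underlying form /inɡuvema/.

[ĩŋɡuvẽma]

/i/ (word-initial): before a nasal consonant, so rule 3 applies → [ĩ].
/n/ (between /i/ and /ɡ/) occurs before a labial or velar stop → [ŋ] by rule 2.
/ɡ/ — between /n/ and /u/; rule 1 does not apply here → [ɡ].
/u/ (between /ɡ/ and /v/) fails the environment for rule 3, so it stays [u].
/v/ (between /u/ and /e/): no rule targets it → [v].
/e/ (between /v/ and /m/) occurs before a nasal consonant → [ẽ] by rule 3.
/m/ — not in any rule's target class → [m].
/a/ (word-final) is in the target of rule 3 but the environment (before a nasal consonant) is not met → [a].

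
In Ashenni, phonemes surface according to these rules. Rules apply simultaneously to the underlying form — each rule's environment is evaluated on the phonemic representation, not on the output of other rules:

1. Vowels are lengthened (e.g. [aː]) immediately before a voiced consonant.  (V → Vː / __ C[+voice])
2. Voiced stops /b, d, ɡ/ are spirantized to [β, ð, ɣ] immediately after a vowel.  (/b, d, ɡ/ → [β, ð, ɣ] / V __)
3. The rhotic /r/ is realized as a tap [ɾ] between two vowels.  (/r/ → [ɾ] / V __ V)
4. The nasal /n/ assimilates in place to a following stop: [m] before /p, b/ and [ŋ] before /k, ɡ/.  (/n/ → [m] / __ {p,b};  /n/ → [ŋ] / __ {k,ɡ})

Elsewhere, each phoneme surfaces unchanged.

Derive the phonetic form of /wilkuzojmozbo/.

/w/ — not in any rule's target class → [w].
/i/ (between /w/ and /l/): before a voiced consonant, so rule 1 applies → [iː].
/l/ (between /i/ and /k/): no rule targets it → [l].
/k/ (between /l/ and /u/): no rule targets it → [k].
/u/ meets the environment for rule 1 (before a voiced consonant) → [uː].
/z/ stays [z].
/o/ — between /z/ and /j/, before a voiced consonant — surfaces as [oː] (rule 1).
/j/ — not in any rule's target class → [j].
/m/ (between /j/ and /o/) is unaffected → [m].
/o/ — between /m/ and /z/, before a voiced consonant — surfaces as [oː] (rule 1).
/z/ stays [z].
/b/ — between /z/ and /o/; rule 2 does not apply here → [b].
/o/ (word-final) fails the environment for rule 1, so it stays [o].

[wiːlkuːzoːjmoːzbo]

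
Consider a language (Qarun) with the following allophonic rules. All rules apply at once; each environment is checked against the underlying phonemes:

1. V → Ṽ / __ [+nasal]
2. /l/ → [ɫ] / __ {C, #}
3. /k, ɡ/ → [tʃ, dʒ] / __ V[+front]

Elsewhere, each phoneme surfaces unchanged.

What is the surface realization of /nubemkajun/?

[nubẽmkajũn]

/n/ stays [n].
/u/ (between /n/ and /b/) is in the target of rule 1 but the environment (before a nasal consonant) is not met → [u].
/b/ (between /u/ and /e/): no rule targets it → [b].
/e/ (between /b/ and /m/) occurs before a nasal consonant → [ẽ] by rule 1.
/m/ (between /e/ and /k/) is unaffected → [m].
/k/ (between /m/ and /a/) is in the target of rule 3 but the environment (before a front vowel) is not met → [k].
/a/ (between /k/ and /j/): rule 1 targets it, but not before a nasal consonant → unchanged [a].
/j/ (between /a/ and /u/) is unaffected → [j].
/u/ (between /j/ and /n/): before a nasal consonant, so rule 1 applies → [ũ].
/n/ (word-final): no rule targets it → [n].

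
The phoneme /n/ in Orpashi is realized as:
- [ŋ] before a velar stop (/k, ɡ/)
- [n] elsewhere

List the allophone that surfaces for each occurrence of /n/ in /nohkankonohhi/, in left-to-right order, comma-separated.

[n], [ŋ], [n]

Occurrence 1 (position 1): no conditioning environment matches → elsewhere allophone [n].
Occurrence 2 (position 6): before a velar stop → [ŋ].
Occurrence 3 (position 9): no conditioning environment matches → elsewhere allophone [n].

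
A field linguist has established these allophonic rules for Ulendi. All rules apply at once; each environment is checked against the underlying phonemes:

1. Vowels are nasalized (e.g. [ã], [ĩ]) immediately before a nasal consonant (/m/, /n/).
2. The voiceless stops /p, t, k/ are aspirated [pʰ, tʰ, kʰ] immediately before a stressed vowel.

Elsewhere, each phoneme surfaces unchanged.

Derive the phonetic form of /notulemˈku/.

/o/ — between /n/ and /t/; rule 1 does not apply here → [o].
/t/ (between /o/ and /u/) is in the target of rule 2 but the environment (immediately before a stressed vowel) is not met → [t].
/u/ (between /t/ and /l/) is in the target of rule 1 but the environment (before a nasal consonant) is not met → [u].
/e/ (between /l/ and /m/) occurs before a nasal consonant → [ẽ] by rule 1.
/k/ meets the environment for rule 2 (immediately before a stressed vowel) → [kʰ].
/u/ (word-final): rule 1 targets it, but not before a nasal consonant → unchanged [u].

[notulẽmˈkʰu]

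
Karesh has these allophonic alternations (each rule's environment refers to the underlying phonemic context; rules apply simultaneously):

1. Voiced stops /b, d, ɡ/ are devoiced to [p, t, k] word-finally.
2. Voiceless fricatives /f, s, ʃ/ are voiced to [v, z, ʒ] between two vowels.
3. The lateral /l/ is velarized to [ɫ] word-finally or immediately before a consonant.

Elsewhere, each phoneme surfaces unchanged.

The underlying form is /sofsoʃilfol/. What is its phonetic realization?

/s/ (word-initial) fails the environment for rule 2, so it stays [s].
/o/ — not in any rule's target class → [o].
/f/ (between /o/ and /s/) is in the target of rule 2 but the environment (between two vowels) is not met → [f].
/s/ (between /f/ and /o/) fails the environment for rule 2, so it stays [s].
/o/ — not in any rule's target class → [o].
/ʃ/ (between /o/ and /i/) occurs between two vowels → [ʒ] by rule 2.
/i/ — not in any rule's target class → [i].
Rule 3 applies to /l/ (between /i/ and /f/: word-finally or immediately before a consonant) → [ɫ].
/f/ (between /l/ and /o/) is in the target of rule 2 but the environment (between two vowels) is not met → [f].
/o/ — not in any rule's target class → [o].
/l/ — word-final, word-finally or immediately before a consonant — surfaces as [ɫ] (rule 3).

[sofsoʒiɫfoɫ]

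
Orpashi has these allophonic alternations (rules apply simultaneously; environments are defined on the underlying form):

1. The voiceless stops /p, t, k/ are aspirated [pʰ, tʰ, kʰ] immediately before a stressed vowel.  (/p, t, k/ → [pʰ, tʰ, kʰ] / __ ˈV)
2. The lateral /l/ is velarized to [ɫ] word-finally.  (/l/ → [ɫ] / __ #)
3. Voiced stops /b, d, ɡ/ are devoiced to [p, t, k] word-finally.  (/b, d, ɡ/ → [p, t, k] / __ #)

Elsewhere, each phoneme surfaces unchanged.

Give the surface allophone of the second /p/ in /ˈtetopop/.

[p]

/p/ (word-final) is in the target of rule 1 but the environment (immediately before a stressed vowel) is not met → [p].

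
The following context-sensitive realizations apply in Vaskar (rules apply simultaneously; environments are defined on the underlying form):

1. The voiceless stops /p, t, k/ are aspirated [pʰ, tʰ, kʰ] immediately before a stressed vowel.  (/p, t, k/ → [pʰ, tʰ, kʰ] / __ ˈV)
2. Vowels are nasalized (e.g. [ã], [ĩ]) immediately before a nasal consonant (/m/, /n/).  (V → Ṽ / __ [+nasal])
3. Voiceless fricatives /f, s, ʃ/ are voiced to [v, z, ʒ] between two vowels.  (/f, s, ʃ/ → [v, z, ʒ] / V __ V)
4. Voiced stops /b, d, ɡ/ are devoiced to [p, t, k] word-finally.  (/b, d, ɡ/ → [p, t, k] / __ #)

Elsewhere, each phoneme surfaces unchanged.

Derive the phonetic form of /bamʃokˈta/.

[bãmʃokˈtʰa]

/b/ (word-initial): rule 4 targets it, but not word-finally → unchanged [b].
/a/ (between /b/ and /m/) occurs before a nasal consonant → [ã] by rule 2.
/ʃ/ (between /m/ and /o/) fails the environment for rule 3, so it stays [ʃ].
/o/ (between /ʃ/ and /k/): rule 2 targets it, but not before a nasal consonant → unchanged [o].
/k/ (between /o/ and /t/) is in the target of rule 1 but the environment (immediately before a stressed vowel) is not met → [k].
/t/ (between /k/ and /a/): immediately before a stressed vowel, so rule 1 applies → [tʰ].
/a/ (word-final) is in the target of rule 2 but the environment (before a nasal consonant) is not met → [a].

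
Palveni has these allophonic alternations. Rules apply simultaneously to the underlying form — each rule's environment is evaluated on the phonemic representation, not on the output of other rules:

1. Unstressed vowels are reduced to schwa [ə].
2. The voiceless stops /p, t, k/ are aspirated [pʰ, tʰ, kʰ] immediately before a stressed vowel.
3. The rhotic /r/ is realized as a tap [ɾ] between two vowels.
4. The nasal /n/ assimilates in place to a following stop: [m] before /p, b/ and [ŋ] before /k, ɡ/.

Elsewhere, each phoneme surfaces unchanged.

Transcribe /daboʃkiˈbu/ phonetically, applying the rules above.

[dəbəʃkəˈbu]

/a/ — between /d/ and /b/, in an unstressed syllable — surfaces as [ə] (rule 1).
/o/ (between /b/ and /ʃ/) occurs in an unstressed syllable → [ə] by rule 1.
/k/ (between /ʃ/ and /i/) is in the target of rule 2 but the environment (immediately before a stressed vowel) is not met → [k].
/i/ (between /k/ and /b/): in an unstressed syllable, so rule 1 applies → [ə].
/u/ (word-final) is in the target of rule 1 but the environment (in an unstressed syllable) is not met → [u].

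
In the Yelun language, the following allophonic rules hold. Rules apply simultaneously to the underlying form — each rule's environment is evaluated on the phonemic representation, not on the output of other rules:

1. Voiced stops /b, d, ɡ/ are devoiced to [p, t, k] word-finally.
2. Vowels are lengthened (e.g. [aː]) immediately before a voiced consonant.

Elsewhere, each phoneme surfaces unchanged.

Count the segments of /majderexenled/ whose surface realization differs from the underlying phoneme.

5

Segments that undergo a rule: /a/ → [aː] (rule 2); /e/ → [eː] (rule 2); /e/ → [eː] (rule 2); /e/ → [eː] (rule 2); /d/ → [t] (rule 1).
All other segments surface unchanged.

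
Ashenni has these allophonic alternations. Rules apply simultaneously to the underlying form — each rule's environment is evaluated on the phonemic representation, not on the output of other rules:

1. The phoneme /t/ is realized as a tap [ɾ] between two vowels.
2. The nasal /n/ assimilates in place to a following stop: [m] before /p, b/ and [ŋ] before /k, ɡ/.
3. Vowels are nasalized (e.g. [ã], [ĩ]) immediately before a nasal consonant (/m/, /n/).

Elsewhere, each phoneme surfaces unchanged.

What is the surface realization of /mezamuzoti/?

[mezãmuzoɾi]

/m/ — not in any rule's target class → [m].
/e/ (between /m/ and /z/) fails the environment for rule 3, so it stays [e].
/z/ stays [z].
Rule 3 applies to /a/ (between /z/ and /m/: before a nasal consonant) → [ã].
/m/ (between /a/ and /u/) is unaffected → [m].
/u/ (between /m/ and /z/) is in the target of rule 3 but the environment (before a nasal consonant) is not met → [u].
/z/ stays [z].
/o/ — between /z/ and /t/; rule 3 does not apply here → [o].
Rule 1 applies to /t/ (between /o/ and /i/: between two vowels) → [ɾ].
/i/ (word-final) fails the environment for rule 3, so it stays [i].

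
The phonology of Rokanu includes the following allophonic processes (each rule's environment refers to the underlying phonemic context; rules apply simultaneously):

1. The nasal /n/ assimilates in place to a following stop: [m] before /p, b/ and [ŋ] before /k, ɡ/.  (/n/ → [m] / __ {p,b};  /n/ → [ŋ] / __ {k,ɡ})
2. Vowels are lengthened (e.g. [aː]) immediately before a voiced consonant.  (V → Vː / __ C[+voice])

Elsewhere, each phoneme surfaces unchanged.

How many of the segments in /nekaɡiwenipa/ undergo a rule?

Segments that undergo a rule: /a/ → [aː] (rule 2); /i/ → [iː] (rule 2); /e/ → [eː] (rule 2).
All other segments surface unchanged.

3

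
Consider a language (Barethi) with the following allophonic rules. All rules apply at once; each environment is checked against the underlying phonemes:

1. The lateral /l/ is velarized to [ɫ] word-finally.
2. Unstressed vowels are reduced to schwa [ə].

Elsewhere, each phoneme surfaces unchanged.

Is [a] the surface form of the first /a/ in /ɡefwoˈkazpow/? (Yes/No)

/a/ (between /k/ and /z/) fails the environment for rule 2, so it stays [a].
The actual realization is [a], which matches [a].

Yes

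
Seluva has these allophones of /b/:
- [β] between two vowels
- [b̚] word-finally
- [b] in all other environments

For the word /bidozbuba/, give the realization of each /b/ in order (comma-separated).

Occurrence 1 (position 1): no conditioning environment matches → elsewhere allophone [b].
Occurrence 2 (position 6): no conditioning environment matches → elsewhere allophone [b].
Occurrence 3 (position 8): between two vowels → [β].

[b], [b], [β]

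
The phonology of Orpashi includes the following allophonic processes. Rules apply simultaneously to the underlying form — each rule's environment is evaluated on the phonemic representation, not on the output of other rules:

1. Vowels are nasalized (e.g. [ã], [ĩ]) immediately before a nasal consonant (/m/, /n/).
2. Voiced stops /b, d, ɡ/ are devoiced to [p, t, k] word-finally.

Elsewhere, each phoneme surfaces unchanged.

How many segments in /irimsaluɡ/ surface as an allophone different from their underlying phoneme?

Segments that undergo a rule: /i/ → [ĩ] (rule 1); /ɡ/ → [k] (rule 2).
All other segments surface unchanged.

2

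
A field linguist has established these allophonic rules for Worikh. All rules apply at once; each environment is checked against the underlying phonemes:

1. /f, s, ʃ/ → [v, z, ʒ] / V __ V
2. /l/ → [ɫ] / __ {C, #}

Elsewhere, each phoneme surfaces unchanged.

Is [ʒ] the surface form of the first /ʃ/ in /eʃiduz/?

Yes

/ʃ/ (between /e/ and /i/): between two vowels, so rule 1 applies → [ʒ].
The actual realization is [ʒ], which matches [ʒ].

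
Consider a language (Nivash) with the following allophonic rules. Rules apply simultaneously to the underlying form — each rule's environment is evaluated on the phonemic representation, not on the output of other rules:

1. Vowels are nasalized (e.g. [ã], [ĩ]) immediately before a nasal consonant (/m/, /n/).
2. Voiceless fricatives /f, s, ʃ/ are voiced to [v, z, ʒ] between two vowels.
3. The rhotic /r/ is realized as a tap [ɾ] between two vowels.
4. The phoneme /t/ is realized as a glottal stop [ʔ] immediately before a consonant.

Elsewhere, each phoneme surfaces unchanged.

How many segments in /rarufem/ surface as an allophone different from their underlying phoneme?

Segments that undergo a rule: /r/ → [ɾ] (rule 3); /f/ → [v] (rule 2); /e/ → [ẽ] (rule 1).
All other segments surface unchanged.

3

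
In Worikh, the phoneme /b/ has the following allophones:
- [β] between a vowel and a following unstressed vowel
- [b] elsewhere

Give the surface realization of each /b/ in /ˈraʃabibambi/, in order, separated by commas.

Occurrence 1 (position 5): between a vowel and a following unstressed vowel → [β].
Occurrence 2 (position 7): between a vowel and a following unstressed vowel → [β].
Occurrence 3 (position 10): no conditioning environment matches → elsewhere allophone [b].

[β], [β], [b]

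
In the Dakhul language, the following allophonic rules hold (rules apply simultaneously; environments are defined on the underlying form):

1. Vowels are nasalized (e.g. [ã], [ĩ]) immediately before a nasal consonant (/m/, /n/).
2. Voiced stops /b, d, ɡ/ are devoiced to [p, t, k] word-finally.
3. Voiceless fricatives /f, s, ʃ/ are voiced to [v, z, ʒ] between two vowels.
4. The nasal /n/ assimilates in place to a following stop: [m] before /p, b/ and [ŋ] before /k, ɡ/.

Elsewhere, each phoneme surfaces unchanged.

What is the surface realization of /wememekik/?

[wẽmẽmekik]

/w/ stays [w].
Rule 1 applies to /e/ (between /w/ and /m/: before a nasal consonant) → [ẽ].
/m/ (between /e/ and /e/): no rule targets it → [m].
/e/ meets the environment for rule 1 (before a nasal consonant) → [ẽ].
/m/ (between /e/ and /e/): no rule targets it → [m].
/e/ — between /m/ and /k/; rule 1 does not apply here → [e].
/k/ stays [k].
/i/ (between /k/ and /k/) is in the target of rule 1 but the environment (before a nasal consonant) is not met → [i].
/k/ (word-final): no rule targets it → [k].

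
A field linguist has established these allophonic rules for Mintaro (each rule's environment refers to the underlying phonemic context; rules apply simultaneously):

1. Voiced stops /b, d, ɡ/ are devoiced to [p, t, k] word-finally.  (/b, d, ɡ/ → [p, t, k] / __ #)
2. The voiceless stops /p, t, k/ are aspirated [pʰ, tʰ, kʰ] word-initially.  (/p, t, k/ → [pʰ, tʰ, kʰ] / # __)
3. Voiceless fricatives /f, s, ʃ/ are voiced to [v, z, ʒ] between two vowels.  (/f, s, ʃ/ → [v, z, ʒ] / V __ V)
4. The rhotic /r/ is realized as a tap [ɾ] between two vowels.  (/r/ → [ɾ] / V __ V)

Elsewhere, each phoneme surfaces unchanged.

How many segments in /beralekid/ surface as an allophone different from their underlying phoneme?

Segments that undergo a rule: /r/ → [ɾ] (rule 4); /d/ → [t] (rule 1).
All other segments surface unchanged.

2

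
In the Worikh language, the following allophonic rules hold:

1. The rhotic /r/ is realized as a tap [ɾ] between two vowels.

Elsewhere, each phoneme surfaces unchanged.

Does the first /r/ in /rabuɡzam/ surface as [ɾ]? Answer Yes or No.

No

/r/ (word-initial) fails the environment for rule 1, so it stays [r].
The actual realization is [r], not [ɾ].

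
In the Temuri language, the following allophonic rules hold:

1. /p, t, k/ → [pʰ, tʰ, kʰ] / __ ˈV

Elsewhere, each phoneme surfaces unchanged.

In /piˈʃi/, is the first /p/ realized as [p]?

Yes

/p/ (word-initial) fails the environment for rule 1, so it stays [p].
The actual realization is [p], which matches [p].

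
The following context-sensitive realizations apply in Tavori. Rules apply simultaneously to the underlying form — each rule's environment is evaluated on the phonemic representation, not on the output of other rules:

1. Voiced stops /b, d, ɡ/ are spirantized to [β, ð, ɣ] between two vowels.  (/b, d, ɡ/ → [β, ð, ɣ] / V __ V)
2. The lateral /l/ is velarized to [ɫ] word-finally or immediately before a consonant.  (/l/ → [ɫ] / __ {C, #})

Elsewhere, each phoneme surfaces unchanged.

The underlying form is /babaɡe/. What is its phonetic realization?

[baβaɣe]

/b/ (word-initial): rule 1 targets it, but not between two vowels → unchanged [b].
Rule 1 applies to /b/ (between /a/ and /a/: between two vowels) → [β].
/ɡ/ meets the environment for rule 1 (between two vowels) → [ɣ].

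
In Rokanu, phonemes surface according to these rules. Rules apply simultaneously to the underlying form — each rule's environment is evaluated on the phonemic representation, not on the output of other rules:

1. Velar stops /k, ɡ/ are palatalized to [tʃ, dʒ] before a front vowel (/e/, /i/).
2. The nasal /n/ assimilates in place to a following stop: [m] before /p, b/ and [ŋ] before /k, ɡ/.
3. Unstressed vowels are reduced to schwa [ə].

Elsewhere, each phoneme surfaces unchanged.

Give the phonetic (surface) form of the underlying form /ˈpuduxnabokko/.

/u/ (between /p/ and /d/) fails the environment for rule 3, so it stays [u].
/u/ meets the environment for rule 3 (in an unstressed syllable) → [ə].
/n/ — between /x/ and /a/; rule 2 does not apply here → [n].
/a/ — between /n/ and /b/, in an unstressed syllable — surfaces as [ə] (rule 3).
/o/ meets the environment for rule 3 (in an unstressed syllable) → [ə].
/k/ (between /o/ and /k/) is in the target of rule 1 but the environment (before a front vowel) is not met → [k].
/k/ — between /k/ and /o/; rule 1 does not apply here → [k].
/o/ (word-final) occurs in an unstressed syllable → [ə] by rule 3.

[ˈpudəxnəbəkkə]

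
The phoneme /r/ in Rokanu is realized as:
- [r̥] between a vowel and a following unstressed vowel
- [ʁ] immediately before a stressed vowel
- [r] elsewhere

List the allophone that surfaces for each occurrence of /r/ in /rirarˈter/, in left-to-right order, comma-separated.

[r], [r̥], [r], [r]

Occurrence 1 (position 1): no conditioning environment matches → elsewhere allophone [r].
Occurrence 2 (position 3): between a vowel and a following unstressed vowel → [r̥].
Occurrence 3 (position 5): no conditioning environment matches → elsewhere allophone [r].
Occurrence 4 (position 8): no conditioning environment matches → elsewhere allophone [r].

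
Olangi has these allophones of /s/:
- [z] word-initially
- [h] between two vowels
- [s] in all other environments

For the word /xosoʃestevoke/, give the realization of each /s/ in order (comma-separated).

Occurrence 1 (position 3): between two vowels → [h].
Occurrence 2 (position 7): no conditioning environment matches → elsewhere allophone [s].

[h], [s]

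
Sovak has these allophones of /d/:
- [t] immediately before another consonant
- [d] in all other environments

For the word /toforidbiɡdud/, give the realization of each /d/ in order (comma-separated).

[t], [d], [d]

Occurrence 1 (position 7): immediately before another consonant → [t].
Occurrence 2 (position 11): no conditioning environment matches → elsewhere allophone [d].
Occurrence 3 (position 13): no conditioning environment matches → elsewhere allophone [d].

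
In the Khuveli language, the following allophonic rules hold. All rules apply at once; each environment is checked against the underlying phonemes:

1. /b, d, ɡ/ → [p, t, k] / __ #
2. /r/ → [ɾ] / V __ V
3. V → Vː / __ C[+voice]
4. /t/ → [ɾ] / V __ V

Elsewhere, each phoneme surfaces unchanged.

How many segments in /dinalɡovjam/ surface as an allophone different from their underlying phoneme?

Segments that undergo a rule: /i/ → [iː] (rule 3); /a/ → [aː] (rule 3); /o/ → [oː] (rule 3); /a/ → [aː] (rule 3).
All other segments surface unchanged.

4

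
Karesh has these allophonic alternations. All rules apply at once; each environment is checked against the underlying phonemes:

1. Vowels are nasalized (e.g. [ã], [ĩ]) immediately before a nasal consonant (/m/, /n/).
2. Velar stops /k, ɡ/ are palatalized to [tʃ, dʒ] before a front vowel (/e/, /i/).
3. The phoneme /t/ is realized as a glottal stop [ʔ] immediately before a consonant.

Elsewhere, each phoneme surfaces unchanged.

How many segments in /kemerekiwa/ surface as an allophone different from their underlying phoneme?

Segments that undergo a rule: /k/ → [tʃ] (rule 2); /e/ → [ẽ] (rule 1); /k/ → [tʃ] (rule 2).
All other segments surface unchanged.

3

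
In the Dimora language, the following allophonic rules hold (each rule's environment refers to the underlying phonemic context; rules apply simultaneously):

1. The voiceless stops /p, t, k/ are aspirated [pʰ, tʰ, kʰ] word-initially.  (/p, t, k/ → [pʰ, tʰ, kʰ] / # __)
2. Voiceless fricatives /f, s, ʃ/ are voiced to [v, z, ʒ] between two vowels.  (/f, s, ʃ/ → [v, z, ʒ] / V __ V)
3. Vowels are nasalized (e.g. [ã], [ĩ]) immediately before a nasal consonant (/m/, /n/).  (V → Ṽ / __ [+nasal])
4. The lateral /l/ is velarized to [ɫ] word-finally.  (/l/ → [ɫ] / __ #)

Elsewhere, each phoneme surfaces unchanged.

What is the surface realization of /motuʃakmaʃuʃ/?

[motuʒakmaʒuʃ]

/m/ stays [m].
/o/ (between /m/ and /t/) fails the environment for rule 3, so it stays [o].
/t/ (between /o/ and /u/) is in the target of rule 1 but the environment (word-initially) is not met → [t].
/u/ (between /t/ and /ʃ/) fails the environment for rule 3, so it stays [u].
Rule 2 applies to /ʃ/ (between /u/ and /a/: between two vowels) → [ʒ].
/a/ — between /ʃ/ and /k/; rule 3 does not apply here → [a].
/k/ (between /a/ and /m/): rule 1 targets it, but not word-initially → unchanged [k].
/m/ stays [m].
/a/ (between /m/ and /ʃ/) is in the target of rule 3 but the environment (before a nasal consonant) is not met → [a].
/ʃ/ (between /a/ and /u/) occurs between two vowels → [ʒ] by rule 2.
/u/ (between /ʃ/ and /ʃ/): rule 3 targets it, but not before a nasal consonant → unchanged [u].
/ʃ/ (word-final): rule 2 targets it, but not between two vowels → unchanged [ʃ].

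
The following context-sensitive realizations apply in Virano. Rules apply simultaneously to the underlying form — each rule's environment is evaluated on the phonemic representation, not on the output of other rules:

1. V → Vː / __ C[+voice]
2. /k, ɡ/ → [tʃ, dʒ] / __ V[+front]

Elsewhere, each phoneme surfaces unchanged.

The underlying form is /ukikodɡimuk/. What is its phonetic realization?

/u/ (word-initial) fails the environment for rule 1, so it stays [u].
/k/ — between /u/ and /i/, before a front vowel — surfaces as [tʃ] (rule 2).
/i/ (between /k/ and /k/) is in the target of rule 1 but the environment (before a voiced consonant) is not met → [i].
/k/ (between /i/ and /o/) is in the target of rule 2 but the environment (before a front vowel) is not met → [k].
/o/ meets the environment for rule 1 (before a voiced consonant) → [oː].
/d/ — not in any rule's target class → [d].
Rule 2 applies to /ɡ/ (between /d/ and /i/: before a front vowel) → [dʒ].
/i/ (between /ɡ/ and /m/): before a voiced consonant, so rule 1 applies → [iː].
/m/ (between /i/ and /u/) is unaffected → [m].
/u/ (between /m/ and /k/): rule 1 targets it, but not before a voiced consonant → unchanged [u].
/k/ (word-final): rule 2 targets it, but not before a front vowel → unchanged [k].

[utʃikoːddʒiːmuk]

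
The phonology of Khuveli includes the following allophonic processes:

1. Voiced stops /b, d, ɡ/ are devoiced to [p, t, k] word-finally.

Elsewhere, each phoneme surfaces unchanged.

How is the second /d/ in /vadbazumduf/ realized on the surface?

[d]

/d/ (between /m/ and /u/) is in the target of rule 1 but the environment (word-finally) is not met → [d].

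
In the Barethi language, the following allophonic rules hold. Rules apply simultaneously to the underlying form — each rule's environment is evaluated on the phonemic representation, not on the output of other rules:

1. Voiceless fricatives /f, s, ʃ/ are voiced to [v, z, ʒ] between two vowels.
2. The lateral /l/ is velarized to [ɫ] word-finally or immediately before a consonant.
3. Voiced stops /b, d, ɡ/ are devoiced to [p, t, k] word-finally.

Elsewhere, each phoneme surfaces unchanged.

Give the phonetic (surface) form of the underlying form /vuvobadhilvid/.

/v/ (word-initial) is unaffected → [v].
/u/ — not in any rule's target class → [u].
/v/ (between /u/ and /o/) is unaffected → [v].
/o/ stays [o].
/b/ (between /o/ and /a/) is in the target of rule 3 but the environment (word-finally) is not met → [b].
/a/ (between /b/ and /d/): no rule targets it → [a].
/d/ (between /a/ and /h/): rule 3 targets it, but not word-finally → unchanged [d].
/h/ — not in any rule's target class → [h].
/i/ (between /h/ and /l/): no rule targets it → [i].
/l/ — between /i/ and /v/, word-finally or immediately before a consonant — surfaces as [ɫ] (rule 2).
/v/ (between /l/ and /i/) is unaffected → [v].
/i/ (between /v/ and /d/) is unaffected → [i].
/d/ (word-final) occurs word-finally → [t] by rule 3.

[vuvobadhiɫvit]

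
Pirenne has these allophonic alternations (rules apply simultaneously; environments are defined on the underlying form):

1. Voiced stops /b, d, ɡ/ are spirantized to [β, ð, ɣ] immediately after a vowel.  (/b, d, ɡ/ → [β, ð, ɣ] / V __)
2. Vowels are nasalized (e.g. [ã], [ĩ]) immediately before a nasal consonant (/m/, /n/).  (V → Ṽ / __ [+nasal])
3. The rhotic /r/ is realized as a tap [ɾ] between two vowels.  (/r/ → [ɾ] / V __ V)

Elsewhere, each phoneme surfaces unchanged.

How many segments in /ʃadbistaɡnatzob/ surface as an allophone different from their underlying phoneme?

Segments that undergo a rule: /d/ → [ð] (rule 1); /ɡ/ → [ɣ] (rule 1); /b/ → [β] (rule 1).
All other segments surface unchanged.

3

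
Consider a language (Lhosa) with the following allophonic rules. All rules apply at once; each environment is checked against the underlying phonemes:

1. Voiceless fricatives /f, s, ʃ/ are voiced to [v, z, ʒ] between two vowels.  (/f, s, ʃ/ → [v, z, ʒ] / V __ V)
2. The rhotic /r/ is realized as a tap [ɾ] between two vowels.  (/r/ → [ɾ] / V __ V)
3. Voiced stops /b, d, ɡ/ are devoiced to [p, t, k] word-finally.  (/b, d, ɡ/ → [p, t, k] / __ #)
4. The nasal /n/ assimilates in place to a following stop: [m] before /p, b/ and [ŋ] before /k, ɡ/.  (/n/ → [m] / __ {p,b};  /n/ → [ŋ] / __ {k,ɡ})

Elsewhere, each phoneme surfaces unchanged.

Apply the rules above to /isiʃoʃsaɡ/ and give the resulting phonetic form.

Rule 1 applies to /s/ (between /i/ and /i/: between two vowels) → [z].
/ʃ/ meets the environment for rule 1 (between two vowels) → [ʒ].
/ʃ/ — between /o/ and /s/; rule 1 does not apply here → [ʃ].
/s/ — between /ʃ/ and /a/; rule 1 does not apply here → [s].
Rule 3 applies to /ɡ/ (word-final: word-finally) → [k].

[iziʒoʃsak]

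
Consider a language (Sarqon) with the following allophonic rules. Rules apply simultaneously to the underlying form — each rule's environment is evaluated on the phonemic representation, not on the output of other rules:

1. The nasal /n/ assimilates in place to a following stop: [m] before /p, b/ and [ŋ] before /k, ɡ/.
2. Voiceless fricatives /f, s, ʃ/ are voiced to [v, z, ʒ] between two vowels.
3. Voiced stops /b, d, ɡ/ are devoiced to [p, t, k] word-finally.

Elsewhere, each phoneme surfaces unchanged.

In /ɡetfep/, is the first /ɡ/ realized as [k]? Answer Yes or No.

/ɡ/ (word-initial) fails the environment for rule 3, so it stays [ɡ].
The actual realization is [ɡ], not [k].

No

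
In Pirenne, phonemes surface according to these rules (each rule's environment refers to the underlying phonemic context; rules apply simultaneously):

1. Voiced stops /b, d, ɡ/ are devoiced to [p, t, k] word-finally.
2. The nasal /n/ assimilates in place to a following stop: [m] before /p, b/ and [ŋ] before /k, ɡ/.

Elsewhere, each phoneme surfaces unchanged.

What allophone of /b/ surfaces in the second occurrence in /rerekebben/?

[b]

/b/ (between /b/ and /e/) is in the target of rule 1 but the environment (word-finally) is not met → [b].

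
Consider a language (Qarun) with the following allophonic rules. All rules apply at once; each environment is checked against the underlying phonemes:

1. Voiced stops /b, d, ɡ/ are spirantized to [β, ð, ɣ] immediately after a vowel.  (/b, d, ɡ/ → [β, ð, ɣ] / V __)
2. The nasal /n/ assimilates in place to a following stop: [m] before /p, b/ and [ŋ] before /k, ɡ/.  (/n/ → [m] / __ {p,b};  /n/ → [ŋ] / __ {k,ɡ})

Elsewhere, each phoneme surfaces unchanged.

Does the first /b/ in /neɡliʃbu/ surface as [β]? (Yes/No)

No

/b/ (between /ʃ/ and /u/): rule 1 targets it, but not immediately after a vowel → unchanged [b].
The actual realization is [b], not [β].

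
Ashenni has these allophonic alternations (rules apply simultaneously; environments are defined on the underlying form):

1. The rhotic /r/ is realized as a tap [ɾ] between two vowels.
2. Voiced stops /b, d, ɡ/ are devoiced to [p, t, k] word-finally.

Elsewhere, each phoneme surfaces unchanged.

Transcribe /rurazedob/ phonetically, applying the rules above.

[ruɾazedop]

/r/ — word-initial; rule 1 does not apply here → [r].
/r/ (between /u/ and /a/): between two vowels, so rule 1 applies → [ɾ].
/d/ — between /e/ and /o/; rule 2 does not apply here → [d].
/b/ meets the environment for rule 2 (word-finally) → [p].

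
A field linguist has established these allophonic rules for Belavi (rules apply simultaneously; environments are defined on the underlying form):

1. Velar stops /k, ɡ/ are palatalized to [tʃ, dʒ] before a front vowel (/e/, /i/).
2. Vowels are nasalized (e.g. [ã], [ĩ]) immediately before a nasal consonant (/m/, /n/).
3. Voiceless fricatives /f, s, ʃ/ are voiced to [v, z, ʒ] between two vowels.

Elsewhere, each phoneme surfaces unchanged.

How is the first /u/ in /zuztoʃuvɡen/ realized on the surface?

/u/ (between /z/ and /z/): rule 2 targets it, but not before a nasal consonant → unchanged [u].

[u]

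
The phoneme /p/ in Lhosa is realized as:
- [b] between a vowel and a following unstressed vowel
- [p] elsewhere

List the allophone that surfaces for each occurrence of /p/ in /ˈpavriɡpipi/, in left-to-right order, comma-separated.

Occurrence 1 (position 1): no conditioning environment matches → elsewhere allophone [p].
Occurrence 2 (position 7): no conditioning environment matches → elsewhere allophone [p].
Occurrence 3 (position 9): between a vowel and a following unstressed vowel → [b].

[p], [p], [b]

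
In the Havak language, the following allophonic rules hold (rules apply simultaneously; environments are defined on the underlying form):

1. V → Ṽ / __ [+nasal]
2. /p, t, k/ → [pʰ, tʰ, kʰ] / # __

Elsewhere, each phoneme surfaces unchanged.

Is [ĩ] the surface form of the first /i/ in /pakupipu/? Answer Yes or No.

/i/ (between /p/ and /p/) fails the environment for rule 1, so it stays [i].
The actual realization is [i], not [ĩ].

No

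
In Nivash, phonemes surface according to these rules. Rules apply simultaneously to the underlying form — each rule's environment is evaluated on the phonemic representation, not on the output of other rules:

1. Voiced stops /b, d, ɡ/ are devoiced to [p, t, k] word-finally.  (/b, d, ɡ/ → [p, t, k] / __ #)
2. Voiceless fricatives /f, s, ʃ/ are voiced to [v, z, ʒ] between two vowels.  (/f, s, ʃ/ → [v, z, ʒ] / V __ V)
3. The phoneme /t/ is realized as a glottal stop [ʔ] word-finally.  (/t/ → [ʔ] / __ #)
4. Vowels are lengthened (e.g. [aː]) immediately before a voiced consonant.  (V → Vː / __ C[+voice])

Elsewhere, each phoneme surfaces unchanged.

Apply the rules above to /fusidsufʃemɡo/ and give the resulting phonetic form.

/f/ (word-initial) fails the environment for rule 2, so it stays [f].
/u/ (between /f/ and /s/): rule 4 targets it, but not before a voiced consonant → unchanged [u].
/s/ meets the environment for rule 2 (between two vowels) → [z].
/i/ (between /s/ and /d/) occurs before a voiced consonant → [iː] by rule 4.
/d/ — between /i/ and /s/; rule 1 does not apply here → [d].
/s/ — between /d/ and /u/; rule 2 does not apply here → [s].
/u/ (between /s/ and /f/) is in the target of rule 4 but the environment (before a voiced consonant) is not met → [u].
/f/ (between /u/ and /ʃ/) is in the target of rule 2 but the environment (between two vowels) is not met → [f].
/ʃ/ (between /f/ and /e/) is in the target of rule 2 but the environment (between two vowels) is not met → [ʃ].
/e/ (between /ʃ/ and /m/) occurs before a voiced consonant → [eː] by rule 4.
/m/ stays [m].
/ɡ/ (between /m/ and /o/) fails the environment for rule 1, so it stays [ɡ].
/o/ (word-final) is in the target of rule 4 but the environment (before a voiced consonant) is not met → [o].

[fuziːdsufʃeːmɡo]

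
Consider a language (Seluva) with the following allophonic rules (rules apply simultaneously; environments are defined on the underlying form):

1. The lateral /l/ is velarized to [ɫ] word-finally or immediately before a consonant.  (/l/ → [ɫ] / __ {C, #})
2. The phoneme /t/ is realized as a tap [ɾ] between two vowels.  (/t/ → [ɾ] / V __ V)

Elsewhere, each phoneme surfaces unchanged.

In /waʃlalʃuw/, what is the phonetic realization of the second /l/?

[ɫ]

/l/ — between /a/ and /ʃ/, word-finally or immediately before a consonant — surfaces as [ɫ] (rule 1).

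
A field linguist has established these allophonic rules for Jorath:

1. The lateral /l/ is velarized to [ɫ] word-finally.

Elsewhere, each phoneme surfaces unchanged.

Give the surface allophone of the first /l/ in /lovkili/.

/l/ (word-initial) fails the environment for rule 1, so it stays [l].

[l]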